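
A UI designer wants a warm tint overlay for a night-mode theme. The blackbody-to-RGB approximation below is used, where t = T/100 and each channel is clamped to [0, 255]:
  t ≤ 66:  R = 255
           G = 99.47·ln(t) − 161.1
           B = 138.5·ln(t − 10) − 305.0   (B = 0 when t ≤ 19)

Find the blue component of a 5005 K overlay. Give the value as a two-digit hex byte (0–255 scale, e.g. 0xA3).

t = 5005/100 = 50.05; the t ≤ 66 branch applies.
B = 138.5·ln(50.05 − 10) − 305.0 = 138.5·ln 40.05 − 305.0 = 138.5·3.6901 − 305.0 = 206.083.
Rounded: 206; in hex, 0xCE.

0xCE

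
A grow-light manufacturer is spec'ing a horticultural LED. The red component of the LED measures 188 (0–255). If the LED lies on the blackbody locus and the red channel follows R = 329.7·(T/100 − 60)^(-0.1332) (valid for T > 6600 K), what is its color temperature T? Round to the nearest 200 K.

(t − 60)^(-0.1332) = 188/329.7 = 0.57022.
t − 60 = 0.57022^(1/-0.1332) = 0.57022^(-7.508) = 67.848, so t = 127.848.
T = 100·t = 12785 K → 12800 K to the nearest 200 K.

12800 K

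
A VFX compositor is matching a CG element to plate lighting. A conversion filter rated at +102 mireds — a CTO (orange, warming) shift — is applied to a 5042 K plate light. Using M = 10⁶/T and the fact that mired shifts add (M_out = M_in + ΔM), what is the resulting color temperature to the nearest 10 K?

3330 K

M_in = 10⁶/5042 = 198.33 mireds.
M_out = 198.33 + (+102) = 300.33 mireds.
T_out = 10⁶/300.33 = 3329.6 K → 3330 K.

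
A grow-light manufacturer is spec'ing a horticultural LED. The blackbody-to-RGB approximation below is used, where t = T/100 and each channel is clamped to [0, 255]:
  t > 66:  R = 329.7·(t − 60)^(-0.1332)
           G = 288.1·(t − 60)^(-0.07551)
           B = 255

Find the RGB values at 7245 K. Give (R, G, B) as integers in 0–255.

(236, 238, 255)

t = 7245/100 = 72.45; the t > 66 branch applies.
R = 329.7·(72.45 − 60)^(-0.1332) = 329.7·12.45^(-0.1332) = 329.7·0.71470 = 235.636.
G = 288.1·(72.45 − 60)^(-0.07551) = 288.1·12.45^(-0.07551) = 288.1·0.82662 = 238.148.
B = 255 by definition for t > 66.
Rounded: (236, 238, 255).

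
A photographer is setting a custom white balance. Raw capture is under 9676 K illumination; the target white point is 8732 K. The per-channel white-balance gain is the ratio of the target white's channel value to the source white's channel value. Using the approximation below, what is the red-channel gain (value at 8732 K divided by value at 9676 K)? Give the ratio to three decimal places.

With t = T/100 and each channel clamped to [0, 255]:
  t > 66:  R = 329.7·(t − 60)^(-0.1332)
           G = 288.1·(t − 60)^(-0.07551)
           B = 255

At 9676 K (t = 96.76):
  R = 329.7·(96.76 − 60)^(-0.1332) = 329.7·36.76^(-0.1332) = 329.7·0.61872 = 203.991.
At 8732 K (t = 87.32):
  R = 329.7·(87.32 − 60)^(-0.1332) = 329.7·27.32^(-0.1332) = 329.7·0.64367 = 212.217.
Gain = 212.217 / 203.991 = 1.0403 → 1.040.

1.040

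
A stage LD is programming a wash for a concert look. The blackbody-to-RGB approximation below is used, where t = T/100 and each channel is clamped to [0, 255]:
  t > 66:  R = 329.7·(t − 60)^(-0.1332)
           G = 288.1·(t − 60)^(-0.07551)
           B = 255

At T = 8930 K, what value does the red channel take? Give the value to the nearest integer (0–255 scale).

t = 8930/100 = 89.3; the t > 66 branch applies.
R = 329.7·(89.3 − 60)^(-0.1332) = 329.7·29.3^(-0.1332) = 329.7·0.63770 = 210.248.
Rounded: 210.

210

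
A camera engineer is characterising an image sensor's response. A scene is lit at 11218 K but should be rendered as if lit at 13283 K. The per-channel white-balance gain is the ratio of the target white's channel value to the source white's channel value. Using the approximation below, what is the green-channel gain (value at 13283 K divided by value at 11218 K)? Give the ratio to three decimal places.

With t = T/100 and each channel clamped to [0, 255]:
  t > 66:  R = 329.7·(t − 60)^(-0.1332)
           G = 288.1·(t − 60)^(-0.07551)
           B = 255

0.975

At 11218 K (t = 112.18):
  G = 288.1·(112.18 − 60)^(-0.07551) = 288.1·52.18^(-0.07551) = 288.1·0.74184 = 213.725.
At 13283 K (t = 132.83):
  G = 288.1·(132.83 − 60)^(-0.07551) = 288.1·72.83^(-0.07551) = 288.1·0.72340 = 208.411.
Gain = 208.411 / 213.725 = 0.9751 → 0.975.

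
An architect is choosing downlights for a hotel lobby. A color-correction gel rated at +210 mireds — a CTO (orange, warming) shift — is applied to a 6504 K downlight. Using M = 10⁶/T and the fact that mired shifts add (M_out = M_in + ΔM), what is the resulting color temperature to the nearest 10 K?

M_in = 10⁶/6504 = 153.75 mireds.
M_out = 153.75 + (+210) = 363.75 mireds.
T_out = 10⁶/363.75 = 2749.1 K → 2750 K.

2750 K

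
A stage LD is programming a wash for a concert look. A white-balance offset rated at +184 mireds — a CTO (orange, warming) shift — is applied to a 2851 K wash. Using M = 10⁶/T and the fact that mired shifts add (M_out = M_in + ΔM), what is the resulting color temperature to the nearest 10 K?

M_in = 10⁶/2851 = 350.75 mireds.
M_out = 350.75 + (+184) = 534.75 mireds.
T_out = 10⁶/534.75 = 1870.0 K → 1870 K.

1870 K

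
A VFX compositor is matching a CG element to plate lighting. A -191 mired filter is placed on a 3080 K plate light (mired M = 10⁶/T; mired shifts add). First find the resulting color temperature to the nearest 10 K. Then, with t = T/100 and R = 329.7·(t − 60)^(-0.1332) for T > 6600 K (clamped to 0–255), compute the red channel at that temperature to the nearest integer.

M_in = 10⁶/3080 = 324.68; M_out = 324.68 + (-191) = 133.68.
T_out = 10⁶/133.68 = 7480.8 K → 7480 K; t = 74.8.
R = 329.7·(74.8 − 60)^(-0.1332) = 329.7·14.8^(-0.1332) = 329.7·0.69843 = 230.271.
Rounded: 230.

230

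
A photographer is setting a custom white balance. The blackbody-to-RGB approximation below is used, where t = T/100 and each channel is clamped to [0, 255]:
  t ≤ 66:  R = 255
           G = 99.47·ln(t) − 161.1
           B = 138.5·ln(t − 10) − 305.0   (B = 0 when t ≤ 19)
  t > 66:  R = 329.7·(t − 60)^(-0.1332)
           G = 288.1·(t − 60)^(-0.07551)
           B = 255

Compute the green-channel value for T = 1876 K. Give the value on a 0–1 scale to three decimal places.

t = 1876/100 = 18.76; the t ≤ 66 branch applies.
G = 99.47·ln 18.76 − 161.1 = 99.47·2.9317 − 161.1 = 130.519.
On a 0–1 scale: 130.519/255 = 0.5118 → 0.512.

0.512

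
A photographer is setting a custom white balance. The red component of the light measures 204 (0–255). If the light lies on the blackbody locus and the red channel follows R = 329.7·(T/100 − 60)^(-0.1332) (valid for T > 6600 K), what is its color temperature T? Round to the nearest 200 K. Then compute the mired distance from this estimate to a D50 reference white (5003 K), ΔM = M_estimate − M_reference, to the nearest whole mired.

-96 mireds

(t − 60)^(-0.1332) = 204/329.7 = 0.61874.
t − 60 = 0.61874^(1/-0.1332) = 0.61874^(-7.508) = 36.748, so t = 96.748.
T = 100·t = 9675 K → 9600 K to the nearest 200 K.
M_estimate = 10⁶/9600 = 104.17; M_reference = 10⁶/5003 = 199.88.
ΔM = 104.17 − 199.88 = -95.71 → -96 mireds.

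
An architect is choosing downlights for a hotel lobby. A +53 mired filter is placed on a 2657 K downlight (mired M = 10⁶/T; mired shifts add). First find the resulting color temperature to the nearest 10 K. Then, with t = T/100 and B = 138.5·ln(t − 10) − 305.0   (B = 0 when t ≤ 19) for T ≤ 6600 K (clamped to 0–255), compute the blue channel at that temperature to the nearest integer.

53

M_in = 10⁶/2657 = 376.36; M_out = 376.36 + (+53) = 429.36.
T_out = 10⁶/429.36 = 2329.0 K → 2330 K; t = 23.3.
B = 138.5·ln(23.3 − 10) − 305.0 = 138.5·ln 13.3 − 305.0 = 138.5·2.5878 − 305.0 = 53.405.
Rounded: 53.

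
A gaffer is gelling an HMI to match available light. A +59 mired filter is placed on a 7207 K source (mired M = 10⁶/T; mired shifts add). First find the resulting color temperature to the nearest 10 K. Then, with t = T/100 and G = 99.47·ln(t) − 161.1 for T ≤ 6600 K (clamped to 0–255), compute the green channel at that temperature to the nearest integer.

M_in = 10⁶/7207 = 138.75; M_out = 138.75 + (+59) = 197.75.
T_out = 10⁶/197.75 = 5056.8 K → 5060 K; t = 50.6.
G = 99.47·ln 50.6 − 161.1 = 99.47·3.9240 − 161.1 = 229.215.
Rounded: 229.

229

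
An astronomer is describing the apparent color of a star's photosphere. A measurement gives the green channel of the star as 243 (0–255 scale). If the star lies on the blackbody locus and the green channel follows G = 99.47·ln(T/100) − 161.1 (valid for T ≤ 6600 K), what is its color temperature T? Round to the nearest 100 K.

ln t = (243 + 161.1) / 99.47 = 4.0625.
t = e^4.0625 = 58.121.
T = 100·t = 5812 K → 5800 K to the nearest 100 K.

5800 K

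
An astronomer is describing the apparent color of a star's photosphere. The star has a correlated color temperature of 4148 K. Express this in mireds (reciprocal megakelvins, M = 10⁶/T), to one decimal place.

M = 10⁶ / 4148 = 241.080 → 241.1 mireds.

241.1 mireds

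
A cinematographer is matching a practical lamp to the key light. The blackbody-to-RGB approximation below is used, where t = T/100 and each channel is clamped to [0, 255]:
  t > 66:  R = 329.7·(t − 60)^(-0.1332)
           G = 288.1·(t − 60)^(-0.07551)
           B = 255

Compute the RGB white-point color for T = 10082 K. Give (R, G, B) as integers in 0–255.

t = 10082/100 = 100.82; the t > 66 branch applies.
R = 329.7·(100.82 − 60)^(-0.1332) = 329.7·40.82^(-0.1332) = 329.7·0.61014 = 201.164.
G = 288.1·(100.82 − 60)^(-0.07551) = 288.1·40.82^(-0.07551) = 288.1·0.75572 = 217.724.
B = 255 by definition for t > 66.
Rounded: (201, 218, 255).

(201, 218, 255)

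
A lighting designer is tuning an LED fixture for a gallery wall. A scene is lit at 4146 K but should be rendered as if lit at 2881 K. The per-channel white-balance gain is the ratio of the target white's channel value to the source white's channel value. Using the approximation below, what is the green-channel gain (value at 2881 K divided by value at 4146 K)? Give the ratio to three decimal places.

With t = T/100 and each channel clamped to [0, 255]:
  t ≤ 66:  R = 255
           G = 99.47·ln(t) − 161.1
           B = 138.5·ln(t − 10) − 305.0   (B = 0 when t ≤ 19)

0.827

At 4146 K (t = 41.46):
  G = 99.47·ln 41.46 − 161.1 = 99.47·3.7247 − 161.1 = 209.399.
At 2881 K (t = 28.81):
  G = 99.47·ln 28.81 − 161.1 = 99.47·3.3607 − 161.1 = 173.191.
Gain = 173.191 / 209.399 = 0.8271 → 0.827.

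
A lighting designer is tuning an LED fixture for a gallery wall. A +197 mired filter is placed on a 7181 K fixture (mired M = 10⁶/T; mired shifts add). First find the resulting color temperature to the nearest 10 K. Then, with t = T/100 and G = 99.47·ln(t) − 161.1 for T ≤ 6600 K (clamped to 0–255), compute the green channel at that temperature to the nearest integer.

M_in = 10⁶/7181 = 139.26; M_out = 139.26 + (+197) = 336.26.
T_out = 10⁶/336.26 = 2973.9 K → 2970 K; t = 29.7.
G = 99.47·ln 29.7 − 161.1 = 99.47·3.3911 − 161.1 = 176.217.
Rounded: 176.

176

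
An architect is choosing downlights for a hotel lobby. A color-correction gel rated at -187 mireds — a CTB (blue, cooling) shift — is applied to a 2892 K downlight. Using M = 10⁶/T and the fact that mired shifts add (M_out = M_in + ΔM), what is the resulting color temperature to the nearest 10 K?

6300 K

M_in = 10⁶/2892 = 345.78 mireds.
M_out = 345.78 + (-187) = 158.78 mireds.
T_out = 10⁶/158.78 = 6298.0 K → 6300 K.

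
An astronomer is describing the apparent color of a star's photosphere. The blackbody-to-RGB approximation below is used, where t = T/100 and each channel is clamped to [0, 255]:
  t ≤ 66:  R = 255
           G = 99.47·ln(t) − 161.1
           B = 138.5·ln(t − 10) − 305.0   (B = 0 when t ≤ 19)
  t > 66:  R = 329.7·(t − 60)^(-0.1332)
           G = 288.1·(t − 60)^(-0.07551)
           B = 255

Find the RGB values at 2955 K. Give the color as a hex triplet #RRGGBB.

#FFB06B

t = 2955/100 = 29.55; the t ≤ 66 branch applies.
R = 255 by definition for t ≤ 66.
G = 99.47·ln 29.55 − 161.1 = 99.47·3.3861 − 161.1 = 175.714.
B = 138.5·ln(29.55 − 10) − 305.0 = 138.5·ln 19.55 − 305.0 = 138.5·2.9730 − 305.0 = 106.757.
Rounded: (255, 176, 107).
In hex: #FFB06B.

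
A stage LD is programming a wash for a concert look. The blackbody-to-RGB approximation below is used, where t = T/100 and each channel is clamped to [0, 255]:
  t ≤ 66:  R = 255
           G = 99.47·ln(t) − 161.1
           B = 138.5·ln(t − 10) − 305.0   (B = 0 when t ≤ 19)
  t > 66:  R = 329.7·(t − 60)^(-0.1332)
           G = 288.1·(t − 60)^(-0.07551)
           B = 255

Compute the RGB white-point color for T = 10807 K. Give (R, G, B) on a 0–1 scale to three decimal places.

(0.772, 0.843, 1.000)

t = 10807/100 = 108.07; the t > 66 branch applies.
R = 329.7·(108.07 − 60)^(-0.1332) = 329.7·48.07^(-0.1332) = 329.7·0.59700 = 196.831.
G = 288.1·(108.07 − 60)^(-0.07551) = 288.1·48.07^(-0.07551) = 288.1·0.74645 = 215.053.
B = 255 by definition for t > 66.
Dividing each by 255: (0.7719, 0.8433, 1.0000) → (0.772, 0.843, 1.000).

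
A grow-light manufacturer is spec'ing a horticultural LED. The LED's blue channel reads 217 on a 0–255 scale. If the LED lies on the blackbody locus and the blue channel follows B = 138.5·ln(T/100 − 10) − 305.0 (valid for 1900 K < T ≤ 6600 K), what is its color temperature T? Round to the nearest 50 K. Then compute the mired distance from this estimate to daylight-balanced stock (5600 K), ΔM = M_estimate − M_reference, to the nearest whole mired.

+8 mireds

ln(t − 10) = (217 + 305.0) / 138.5 = 3.7690.
t − 10 = e^3.7690 = 43.335, so t = 53.335.
T = 100·t = 5333 K → 5350 K to the nearest 50 K.
M_estimate = 10⁶/5350 = 186.92; M_reference = 10⁶/5600 = 178.57.
ΔM = 186.92 − 178.57 = 8.34 → +8 mireds.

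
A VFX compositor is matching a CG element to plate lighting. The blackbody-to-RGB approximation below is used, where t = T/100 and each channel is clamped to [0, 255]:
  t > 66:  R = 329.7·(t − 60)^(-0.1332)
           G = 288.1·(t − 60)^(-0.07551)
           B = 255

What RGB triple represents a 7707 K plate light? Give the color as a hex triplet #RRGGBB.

#E2E9FF

t = 7707/100 = 77.07; the t > 66 branch applies.
R = 329.7·(77.07 − 60)^(-0.1332) = 329.7·17.07^(-0.1332) = 329.7·0.68528 = 225.936.
G = 288.1·(77.07 − 60)^(-0.07551) = 288.1·17.07^(-0.07551) = 288.1·0.80715 = 232.540.
B = 255 by definition for t > 66.
Rounded: (226, 233, 255).
In hex: #E2E9FF.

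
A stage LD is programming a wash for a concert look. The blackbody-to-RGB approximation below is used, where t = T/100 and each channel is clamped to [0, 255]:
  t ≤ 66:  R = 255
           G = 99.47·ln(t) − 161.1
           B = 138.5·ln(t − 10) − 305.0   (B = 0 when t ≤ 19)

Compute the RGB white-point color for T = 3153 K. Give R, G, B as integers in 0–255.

R=255, G=182, B=120

t = 3153/100 = 31.53; the t ≤ 66 branch applies.
R = 255 by definition for t ≤ 66.
G = 99.47·ln 31.53 − 161.1 = 99.47·3.4509 − 161.1 = 182.165.
B = 138.5·ln(31.53 − 10) − 305.0 = 138.5·ln 21.53 − 305.0 = 138.5·3.0694 − 305.0 = 120.118.
Rounded: (255, 182, 120).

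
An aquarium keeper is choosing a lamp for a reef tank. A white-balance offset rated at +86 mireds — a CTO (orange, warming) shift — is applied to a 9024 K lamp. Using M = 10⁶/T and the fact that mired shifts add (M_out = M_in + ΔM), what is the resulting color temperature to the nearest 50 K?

M_in = 10⁶/9024 = 110.82 mireds.
M_out = 110.82 + (+86) = 196.82 mireds.
T_out = 10⁶/196.82 = 5080.9 K → 5100 K.

5100 K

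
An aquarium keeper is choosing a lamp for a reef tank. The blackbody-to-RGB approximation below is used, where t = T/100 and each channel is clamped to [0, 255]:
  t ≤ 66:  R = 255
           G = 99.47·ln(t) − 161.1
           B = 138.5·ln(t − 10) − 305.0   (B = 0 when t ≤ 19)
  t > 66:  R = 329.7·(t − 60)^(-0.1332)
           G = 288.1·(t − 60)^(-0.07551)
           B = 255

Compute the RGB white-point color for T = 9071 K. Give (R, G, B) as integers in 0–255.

(209, 222, 255)

t = 9071/100 = 90.71; the t > 66 branch applies.
R = 329.7·(90.71 − 60)^(-0.1332) = 329.7·30.71^(-0.1332) = 329.7·0.63372 = 208.936.
G = 288.1·(90.71 − 60)^(-0.07551) = 288.1·30.71^(-0.07551) = 288.1·0.77214 = 222.453.
B = 255 by definition for t > 66.
Rounded: (209, 222, 255).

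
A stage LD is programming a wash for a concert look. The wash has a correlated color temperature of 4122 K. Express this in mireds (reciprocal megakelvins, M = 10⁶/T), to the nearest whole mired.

243 mireds

M = 10⁶ / 4122 = 242.601 → 243 mireds.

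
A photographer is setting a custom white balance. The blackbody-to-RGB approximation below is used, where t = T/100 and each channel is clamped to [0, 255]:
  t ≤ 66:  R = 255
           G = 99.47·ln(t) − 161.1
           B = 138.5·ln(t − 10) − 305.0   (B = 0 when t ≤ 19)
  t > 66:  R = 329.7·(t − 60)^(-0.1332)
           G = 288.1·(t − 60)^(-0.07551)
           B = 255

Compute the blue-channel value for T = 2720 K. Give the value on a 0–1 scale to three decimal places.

0.349

t = 2720/100 = 27.2; the t ≤ 66 branch applies.
B = 138.5·ln(27.2 − 10) − 305.0 = 138.5·ln 17.2 − 305.0 = 138.5·2.8449 − 305.0 = 89.020.
On a 0–1 scale: 89.020/255 = 0.3491 → 0.349.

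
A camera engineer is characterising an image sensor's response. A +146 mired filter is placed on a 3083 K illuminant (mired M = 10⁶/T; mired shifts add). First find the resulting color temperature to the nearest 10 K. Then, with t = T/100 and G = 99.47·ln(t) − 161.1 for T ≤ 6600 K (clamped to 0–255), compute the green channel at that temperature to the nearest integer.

M_in = 10⁶/3083 = 324.36; M_out = 324.36 + (+146) = 470.36.
T_out = 10⁶/470.36 = 2126.0 K → 2130 K; t = 21.3.
G = 99.47·ln 21.3 − 161.1 = 99.47·3.0587 − 161.1 = 143.150.
Rounded: 143.

143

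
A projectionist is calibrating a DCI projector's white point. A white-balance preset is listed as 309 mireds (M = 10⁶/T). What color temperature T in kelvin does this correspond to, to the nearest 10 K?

T = 10⁶ / 309 = 3236.25 K → 3240 K.

3240 K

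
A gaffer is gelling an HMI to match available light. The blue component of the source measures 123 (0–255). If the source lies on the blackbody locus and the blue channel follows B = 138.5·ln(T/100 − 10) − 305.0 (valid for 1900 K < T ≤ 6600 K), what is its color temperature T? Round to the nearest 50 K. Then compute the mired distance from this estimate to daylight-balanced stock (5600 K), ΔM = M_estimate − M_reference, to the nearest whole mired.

+134 mireds

ln(t − 10) = (123 + 305.0) / 138.5 = 3.0903.
t − 10 = e^3.0903 = 21.983, so t = 31.983.
T = 100·t = 3198 K → 3200 K to the nearest 50 K.
M_estimate = 10⁶/3200 = 312.50; M_reference = 10⁶/5600 = 178.57.
ΔM = 312.50 − 178.57 = 133.93 → +134 mireds.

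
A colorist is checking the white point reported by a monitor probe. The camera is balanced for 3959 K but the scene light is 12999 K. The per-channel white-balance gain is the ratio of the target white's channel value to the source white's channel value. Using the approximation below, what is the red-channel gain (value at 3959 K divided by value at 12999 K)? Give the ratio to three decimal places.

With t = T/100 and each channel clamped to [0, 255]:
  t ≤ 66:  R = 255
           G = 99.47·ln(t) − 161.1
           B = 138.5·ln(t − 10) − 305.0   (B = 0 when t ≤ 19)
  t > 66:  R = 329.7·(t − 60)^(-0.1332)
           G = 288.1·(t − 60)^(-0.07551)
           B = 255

At 12999 K (t = 129.99):
  R = 329.7·(129.99 − 60)^(-0.1332) = 329.7·69.99^(-0.1332) = 329.7·0.56786 = 187.223.
At 3959 K (t = 39.59):
  R = 255 by definition for t ≤ 66.
Gain = 255.000 / 187.223 = 1.3620 → 1.362.

1.362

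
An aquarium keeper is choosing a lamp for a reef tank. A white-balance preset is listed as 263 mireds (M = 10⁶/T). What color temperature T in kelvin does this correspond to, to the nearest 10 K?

3800 K

T = 10⁶ / 263 = 3802.28 K → 3800 K.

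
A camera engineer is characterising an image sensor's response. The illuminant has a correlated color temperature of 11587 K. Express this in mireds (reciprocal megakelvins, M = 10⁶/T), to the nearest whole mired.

86 mireds

M = 10⁶ / 11587 = 86.304 → 86 mireds.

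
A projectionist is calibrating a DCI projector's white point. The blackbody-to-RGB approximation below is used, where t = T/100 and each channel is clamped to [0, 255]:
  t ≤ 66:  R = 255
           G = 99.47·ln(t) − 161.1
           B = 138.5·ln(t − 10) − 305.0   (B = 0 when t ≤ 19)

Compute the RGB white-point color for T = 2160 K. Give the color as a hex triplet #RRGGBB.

#FF9122

t = 2160/100 = 21.6; the t ≤ 66 branch applies.
R = 255 by definition for t ≤ 66.
G = 99.47·ln 21.6 − 161.1 = 99.47·3.0727 − 161.1 = 144.541.
B = 138.5·ln(21.6 − 10) − 305.0 = 138.5·ln 11.6 − 305.0 = 138.5·2.4510 − 305.0 = 34.464.
Rounded: (255, 145, 34).
In hex: #FF9122.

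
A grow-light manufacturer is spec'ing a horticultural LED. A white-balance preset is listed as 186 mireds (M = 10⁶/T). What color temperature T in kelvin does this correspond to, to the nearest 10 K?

5380 K

T = 10⁶ / 186 = 5376.34 K → 5380 K.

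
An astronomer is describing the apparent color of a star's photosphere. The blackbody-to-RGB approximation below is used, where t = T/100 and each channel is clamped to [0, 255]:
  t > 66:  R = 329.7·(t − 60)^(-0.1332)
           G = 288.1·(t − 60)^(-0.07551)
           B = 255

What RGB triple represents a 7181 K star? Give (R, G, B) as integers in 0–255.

(237, 239, 255)

t = 7181/100 = 71.81; the t > 66 branch applies.
R = 329.7·(71.81 − 60)^(-0.1332) = 329.7·11.81^(-0.1332) = 329.7·0.71974 = 237.299.
G = 288.1·(71.81 − 60)^(-0.07551) = 288.1·11.81^(-0.07551) = 288.1·0.82992 = 239.099.
B = 255 by definition for t > 66.
Rounded: (237, 239, 255).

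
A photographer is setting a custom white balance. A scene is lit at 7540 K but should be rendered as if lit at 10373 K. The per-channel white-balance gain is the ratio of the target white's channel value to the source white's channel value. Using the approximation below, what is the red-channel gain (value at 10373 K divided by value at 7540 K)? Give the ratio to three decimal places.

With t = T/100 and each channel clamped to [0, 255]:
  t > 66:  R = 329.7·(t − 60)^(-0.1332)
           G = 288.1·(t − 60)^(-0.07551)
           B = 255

At 7540 K (t = 75.4):
  R = 329.7·(75.4 − 60)^(-0.1332) = 329.7·15.4^(-0.1332) = 329.7·0.69474 = 229.056.
At 10373 K (t = 103.73):
  R = 329.7·(103.73 − 60)^(-0.1332) = 329.7·43.73^(-0.1332) = 329.7·0.60457 = 199.327.
Gain = 199.327 / 229.056 = 0.8702 → 0.870.

0.870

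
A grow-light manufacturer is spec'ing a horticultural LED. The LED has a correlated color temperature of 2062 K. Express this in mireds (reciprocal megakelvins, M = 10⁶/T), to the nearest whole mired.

485 mireds

M = 10⁶ / 2062 = 484.966 → 485 mireds.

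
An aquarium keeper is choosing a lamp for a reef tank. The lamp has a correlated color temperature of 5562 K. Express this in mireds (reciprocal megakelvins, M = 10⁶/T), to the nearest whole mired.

M = 10⁶ / 5562 = 179.791 → 180 mireds.

180 mireds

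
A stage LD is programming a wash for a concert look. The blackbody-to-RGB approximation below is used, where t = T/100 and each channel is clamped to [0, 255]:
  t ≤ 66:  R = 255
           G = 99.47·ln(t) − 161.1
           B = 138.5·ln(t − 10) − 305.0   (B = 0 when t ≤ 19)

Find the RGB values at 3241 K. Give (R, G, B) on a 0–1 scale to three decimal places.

t = 3241/100 = 32.41; the t ≤ 66 branch applies.
R = 255 by definition for t ≤ 66.
G = 99.47·ln 32.41 − 161.1 = 99.47·3.4785 − 161.1 = 184.903.
B = 138.5·ln(32.41 − 10) − 305.0 = 138.5·ln 22.41 − 305.0 = 138.5·3.1095 − 305.0 = 125.667.
Dividing each by 255: (1.0000, 0.7251, 0.4928) → (1.000, 0.725, 0.493).

(1.000, 0.725, 0.493)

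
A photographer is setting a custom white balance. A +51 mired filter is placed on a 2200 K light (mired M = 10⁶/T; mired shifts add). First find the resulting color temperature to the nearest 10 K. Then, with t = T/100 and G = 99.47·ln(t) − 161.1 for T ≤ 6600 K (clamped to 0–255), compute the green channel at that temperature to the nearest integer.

136

M_in = 10⁶/2200 = 454.55; M_out = 454.55 + (+51) = 505.55.
T_out = 10⁶/505.55 = 1978.1 K → 1980 K; t = 19.8.
G = 99.47·ln 19.8 − 161.1 = 99.47·2.9857 − 161.1 = 135.886.
Rounded: 136.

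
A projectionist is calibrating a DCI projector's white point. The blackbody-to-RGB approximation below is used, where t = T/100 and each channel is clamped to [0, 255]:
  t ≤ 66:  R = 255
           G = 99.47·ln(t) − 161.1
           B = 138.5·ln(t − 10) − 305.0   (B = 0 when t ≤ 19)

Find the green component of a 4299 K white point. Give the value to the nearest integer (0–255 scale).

213

t = 4299/100 = 42.99; the t ≤ 66 branch applies.
G = 99.47·ln 42.99 − 161.1 = 99.47·3.7610 − 161.1 = 213.003.
Rounded: 213.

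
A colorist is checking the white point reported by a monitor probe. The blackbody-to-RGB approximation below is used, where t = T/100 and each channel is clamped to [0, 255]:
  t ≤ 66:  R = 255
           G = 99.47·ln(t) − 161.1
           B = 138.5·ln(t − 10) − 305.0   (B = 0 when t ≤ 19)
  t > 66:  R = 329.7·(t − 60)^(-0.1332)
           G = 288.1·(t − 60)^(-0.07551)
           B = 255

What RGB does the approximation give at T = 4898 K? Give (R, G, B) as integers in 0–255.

t = 4898/100 = 48.98; the t ≤ 66 branch applies.
R = 255 by definition for t ≤ 66.
G = 99.47·ln 48.98 − 161.1 = 99.47·3.8914 − 161.1 = 225.979.
B = 138.5·ln(48.98 − 10) − 305.0 = 138.5·ln 38.98 − 305.0 = 138.5·3.6630 − 305.0 = 202.332.
Rounded: (255, 226, 202).

(255, 226, 202)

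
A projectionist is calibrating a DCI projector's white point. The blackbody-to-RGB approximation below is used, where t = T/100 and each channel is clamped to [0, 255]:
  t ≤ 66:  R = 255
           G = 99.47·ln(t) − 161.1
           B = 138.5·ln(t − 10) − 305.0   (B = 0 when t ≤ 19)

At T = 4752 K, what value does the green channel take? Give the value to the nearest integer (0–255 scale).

t = 4752/100 = 47.52; the t ≤ 66 branch applies.
G = 99.47·ln 47.52 − 161.1 = 99.47·3.8612 − 161.1 = 222.969.
Rounded: 223.

223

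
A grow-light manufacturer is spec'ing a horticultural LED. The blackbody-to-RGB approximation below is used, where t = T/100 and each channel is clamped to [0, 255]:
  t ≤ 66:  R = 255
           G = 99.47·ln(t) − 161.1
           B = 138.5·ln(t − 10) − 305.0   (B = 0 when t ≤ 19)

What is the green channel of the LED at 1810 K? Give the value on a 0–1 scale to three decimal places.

0.498

t = 1810/100 = 18.1; the t ≤ 66 branch applies.
G = 99.47·ln 18.1 − 161.1 = 99.47·2.8959 − 161.1 = 126.956.
On a 0–1 scale: 126.956/255 = 0.4979 → 0.498.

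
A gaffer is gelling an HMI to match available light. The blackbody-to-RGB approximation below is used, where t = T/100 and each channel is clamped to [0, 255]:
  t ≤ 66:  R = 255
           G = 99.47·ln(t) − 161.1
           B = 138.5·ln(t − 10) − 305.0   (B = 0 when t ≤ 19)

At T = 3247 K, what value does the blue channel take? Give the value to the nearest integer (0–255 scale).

126

t = 3247/100 = 32.47; the t ≤ 66 branch applies.
B = 138.5·ln(32.47 − 10) − 305.0 = 138.5·ln 22.47 − 305.0 = 138.5·3.1122 − 305.0 = 126.037.
Rounded: 126.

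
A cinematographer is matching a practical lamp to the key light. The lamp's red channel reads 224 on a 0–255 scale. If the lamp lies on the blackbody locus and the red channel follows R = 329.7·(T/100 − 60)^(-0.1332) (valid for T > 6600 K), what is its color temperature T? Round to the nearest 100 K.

(t − 60)^(-0.1332) = 224/329.7 = 0.67941.
t − 60 = 0.67941^(1/-0.1332) = 0.67941^(-7.508) = 18.209, so t = 78.209.
T = 100·t = 7821 K → 7800 K to the nearest 100 K.

7800 K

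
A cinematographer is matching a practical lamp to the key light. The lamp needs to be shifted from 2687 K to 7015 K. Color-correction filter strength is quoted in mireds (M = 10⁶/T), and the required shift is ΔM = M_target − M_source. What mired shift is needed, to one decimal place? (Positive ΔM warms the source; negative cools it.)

M_source = 10⁶/2687 = 372.162; M_target = 10⁶/7015 = 142.552.
ΔM = 142.552 − 372.162 = -229.611 → -229.6 mireds, a cooling shift.

-229.6 mireds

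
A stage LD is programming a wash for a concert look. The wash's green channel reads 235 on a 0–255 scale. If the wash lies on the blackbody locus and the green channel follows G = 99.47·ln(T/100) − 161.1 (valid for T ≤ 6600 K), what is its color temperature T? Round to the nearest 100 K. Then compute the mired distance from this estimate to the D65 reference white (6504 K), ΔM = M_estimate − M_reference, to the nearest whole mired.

+31 mireds

ln t = (235 + 161.1) / 99.47 = 3.9821.
t = e^3.9821 = 53.630.
T = 100·t = 5363 K → 5400 K to the nearest 100 K.
M_estimate = 10⁶/5400 = 185.19; M_reference = 10⁶/6504 = 153.75.
ΔM = 185.19 − 153.75 = 31.43 → +31 mireds.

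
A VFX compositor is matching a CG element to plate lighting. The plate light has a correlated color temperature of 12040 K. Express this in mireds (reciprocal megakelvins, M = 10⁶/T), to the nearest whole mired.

83 mireds

M = 10⁶ / 12040 = 83.056 → 83 mireds.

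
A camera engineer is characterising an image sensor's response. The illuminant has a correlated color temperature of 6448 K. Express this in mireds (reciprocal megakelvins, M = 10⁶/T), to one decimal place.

M = 10⁶ / 6448 = 155.087 → 155.1 mireds.

155.1 mireds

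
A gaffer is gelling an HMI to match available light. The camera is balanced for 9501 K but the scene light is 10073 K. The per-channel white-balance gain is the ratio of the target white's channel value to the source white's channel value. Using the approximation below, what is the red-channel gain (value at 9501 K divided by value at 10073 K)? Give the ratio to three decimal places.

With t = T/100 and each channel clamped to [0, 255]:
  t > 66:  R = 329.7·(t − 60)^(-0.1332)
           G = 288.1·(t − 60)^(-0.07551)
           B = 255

1.020

At 10073 K (t = 100.73):
  R = 329.7·(100.73 − 60)^(-0.1332) = 329.7·40.73^(-0.1332) = 329.7·0.61032 = 201.223.
At 9501 K (t = 95.01):
  R = 329.7·(95.01 − 60)^(-0.1332) = 329.7·35.01^(-0.1332) = 329.7·0.62275 = 205.321.
Gain = 205.321 / 201.223 = 1.0204 → 1.020.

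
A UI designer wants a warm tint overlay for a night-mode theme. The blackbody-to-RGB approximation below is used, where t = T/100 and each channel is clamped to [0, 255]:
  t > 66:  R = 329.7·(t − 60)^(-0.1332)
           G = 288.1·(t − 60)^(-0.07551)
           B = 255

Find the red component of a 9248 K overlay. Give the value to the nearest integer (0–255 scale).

t = 9248/100 = 92.48; the t > 66 branch applies.
R = 329.7·(92.48 − 60)^(-0.1332) = 329.7·32.48^(-0.1332) = 329.7·0.62900 = 207.382.
Rounded: 207.

207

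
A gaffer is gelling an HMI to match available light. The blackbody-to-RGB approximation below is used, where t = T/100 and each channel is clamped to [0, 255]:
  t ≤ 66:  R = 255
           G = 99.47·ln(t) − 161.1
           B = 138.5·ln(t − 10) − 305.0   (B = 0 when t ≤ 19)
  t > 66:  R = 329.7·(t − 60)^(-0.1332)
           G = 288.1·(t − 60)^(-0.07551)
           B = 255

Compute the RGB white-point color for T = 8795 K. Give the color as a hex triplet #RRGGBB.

t = 8795/100 = 87.95; the t > 66 branch applies.
R = 329.7·(87.95 − 60)^(-0.1332) = 329.7·27.95^(-0.1332) = 329.7·0.64171 = 211.573.
G = 288.1·(87.95 − 60)^(-0.07551) = 288.1·27.95^(-0.07551) = 288.1·0.77765 = 224.041.
B = 255 by definition for t > 66.
Rounded: (212, 224, 255).
In hex: #D4E0FF.

#D4E0FF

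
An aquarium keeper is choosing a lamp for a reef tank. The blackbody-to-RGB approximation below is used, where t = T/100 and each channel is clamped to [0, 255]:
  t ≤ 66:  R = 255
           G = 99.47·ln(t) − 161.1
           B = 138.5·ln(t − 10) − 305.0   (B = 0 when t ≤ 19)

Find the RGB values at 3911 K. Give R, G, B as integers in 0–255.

t = 3911/100 = 39.11; the t ≤ 66 branch applies.
R = 255 by definition for t ≤ 66.
G = 99.47·ln 39.11 − 161.1 = 99.47·3.6664 − 161.1 = 203.595.
B = 138.5·ln(39.11 − 10) − 305.0 = 138.5·ln 29.11 − 305.0 = 138.5·3.3711 − 305.0 = 161.895.
Rounded: (255, 204, 162).

R=255, G=204, B=162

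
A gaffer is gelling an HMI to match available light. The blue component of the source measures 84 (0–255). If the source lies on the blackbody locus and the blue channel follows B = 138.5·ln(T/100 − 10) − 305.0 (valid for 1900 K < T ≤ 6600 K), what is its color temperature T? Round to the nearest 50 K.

2650 K

ln(t − 10) = (84 + 305.0) / 138.5 = 2.8087.
t − 10 = e^2.8087 = 16.588, so t = 26.588.
T = 100·t = 2659 K → 2650 K to the nearest 50 K.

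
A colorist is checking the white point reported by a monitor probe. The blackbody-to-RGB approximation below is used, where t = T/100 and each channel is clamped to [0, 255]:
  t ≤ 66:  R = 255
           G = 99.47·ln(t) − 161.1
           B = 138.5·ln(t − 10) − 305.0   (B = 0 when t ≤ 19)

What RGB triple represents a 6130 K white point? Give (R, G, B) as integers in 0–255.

t = 6130/100 = 61.3; the t ≤ 66 branch applies.
R = 255 by definition for t ≤ 66.
G = 99.47·ln 61.3 − 161.1 = 99.47·4.1158 − 161.1 = 248.297.
B = 138.5·ln(61.3 − 10) − 305.0 = 138.5·ln 51.3 − 305.0 = 138.5·3.9377 − 305.0 = 240.370.
Rounded: (255, 248, 240).

(255, 248, 240)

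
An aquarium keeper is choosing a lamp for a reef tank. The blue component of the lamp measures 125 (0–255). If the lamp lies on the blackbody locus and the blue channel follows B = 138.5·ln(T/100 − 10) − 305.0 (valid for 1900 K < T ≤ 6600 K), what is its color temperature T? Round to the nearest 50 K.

3250 K

ln(t − 10) = (125 + 305.0) / 138.5 = 3.1047.
t − 10 = e^3.1047 = 22.302, so t = 32.302.
T = 100·t = 3230 K → 3250 K to the nearest 50 K.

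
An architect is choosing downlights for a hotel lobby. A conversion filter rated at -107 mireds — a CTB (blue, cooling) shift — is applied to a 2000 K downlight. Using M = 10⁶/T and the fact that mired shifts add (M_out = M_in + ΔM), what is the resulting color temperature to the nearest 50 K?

2550 K

M_in = 10⁶/2000 = 500.00 mireds.
M_out = 500.00 + (-107) = 393.00 mireds.
T_out = 10⁶/393.00 = 2544.5 K → 2550 K.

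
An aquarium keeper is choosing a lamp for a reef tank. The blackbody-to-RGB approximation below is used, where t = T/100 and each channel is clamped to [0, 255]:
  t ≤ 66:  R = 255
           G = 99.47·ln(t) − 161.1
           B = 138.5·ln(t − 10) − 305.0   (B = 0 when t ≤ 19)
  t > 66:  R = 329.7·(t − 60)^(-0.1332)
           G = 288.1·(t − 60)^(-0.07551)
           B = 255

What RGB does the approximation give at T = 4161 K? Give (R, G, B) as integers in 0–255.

(255, 210, 173)

t = 4161/100 = 41.61; the t ≤ 66 branch applies.
R = 255 by definition for t ≤ 66.
G = 99.47·ln 41.61 − 161.1 = 99.47·3.7283 − 161.1 = 209.758.
B = 138.5·ln(41.61 − 10) − 305.0 = 138.5·ln 31.61 − 305.0 = 138.5·3.4535 − 305.0 = 173.306.
Rounded: (255, 210, 173).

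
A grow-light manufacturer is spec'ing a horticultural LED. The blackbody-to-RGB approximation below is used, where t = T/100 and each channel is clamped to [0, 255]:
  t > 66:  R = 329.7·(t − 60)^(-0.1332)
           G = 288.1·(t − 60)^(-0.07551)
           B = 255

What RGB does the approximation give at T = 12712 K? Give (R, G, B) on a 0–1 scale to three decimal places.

t = 12712/100 = 127.12; the t > 66 branch applies.
R = 329.7·(127.12 − 60)^(-0.1332) = 329.7·67.12^(-0.1332) = 329.7·0.57104 = 188.270.
G = 288.1·(127.12 − 60)^(-0.07551) = 288.1·67.12^(-0.07551) = 288.1·0.72787 = 209.700.
B = 255 by definition for t > 66.
Dividing each by 255: (0.7383, 0.8224, 1.0000) → (0.738, 0.822, 1.000).

(0.738, 0.822, 1.000)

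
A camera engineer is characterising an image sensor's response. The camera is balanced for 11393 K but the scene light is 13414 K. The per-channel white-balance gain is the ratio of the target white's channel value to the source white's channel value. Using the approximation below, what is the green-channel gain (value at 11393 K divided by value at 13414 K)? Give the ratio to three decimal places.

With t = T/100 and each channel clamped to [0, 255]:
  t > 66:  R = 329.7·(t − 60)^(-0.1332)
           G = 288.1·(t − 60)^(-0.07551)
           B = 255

1.024

At 13414 K (t = 134.14):
  G = 288.1·(134.14 − 60)^(-0.07551) = 288.1·74.14^(-0.07551) = 288.1·0.72242 = 208.130.
At 11393 K (t = 113.93):
  G = 288.1·(113.93 − 60)^(-0.07551) = 288.1·53.93^(-0.07551) = 288.1·0.74000 = 213.193.
Gain = 213.193 / 208.130 = 1.0243 → 1.024.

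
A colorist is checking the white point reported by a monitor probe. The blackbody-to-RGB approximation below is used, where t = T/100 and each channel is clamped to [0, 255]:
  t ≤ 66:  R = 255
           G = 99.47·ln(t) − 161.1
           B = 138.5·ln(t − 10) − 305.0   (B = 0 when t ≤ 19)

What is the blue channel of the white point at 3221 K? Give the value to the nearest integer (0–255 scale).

124

t = 3221/100 = 32.21; the t ≤ 66 branch applies.
B = 138.5·ln(32.21 − 10) − 305.0 = 138.5·ln 22.21 − 305.0 = 138.5·3.1005 − 305.0 = 124.425.
Rounded: 124.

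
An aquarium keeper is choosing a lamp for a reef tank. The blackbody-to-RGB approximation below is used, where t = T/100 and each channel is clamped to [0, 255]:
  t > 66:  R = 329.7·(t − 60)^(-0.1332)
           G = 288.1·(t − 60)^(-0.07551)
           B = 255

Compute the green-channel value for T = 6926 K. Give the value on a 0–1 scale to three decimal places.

t = 6926/100 = 69.26; the t > 66 branch applies.
G = 288.1·(69.26 − 60)^(-0.07551) = 288.1·9.26^(-0.07551) = 288.1·0.84530 = 243.531.
On a 0–1 scale: 243.531/255 = 0.9550 → 0.955.

0.955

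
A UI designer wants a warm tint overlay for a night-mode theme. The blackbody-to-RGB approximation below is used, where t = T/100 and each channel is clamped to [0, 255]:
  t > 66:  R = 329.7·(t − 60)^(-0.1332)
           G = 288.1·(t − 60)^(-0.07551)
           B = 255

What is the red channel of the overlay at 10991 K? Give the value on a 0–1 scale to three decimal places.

0.768

t = 10991/100 = 109.91; the t > 66 branch applies.
R = 329.7·(109.91 − 60)^(-0.1332) = 329.7·49.91^(-0.1332) = 329.7·0.59402 = 195.849.
On a 0–1 scale: 195.849/255 = 0.7680 → 0.768.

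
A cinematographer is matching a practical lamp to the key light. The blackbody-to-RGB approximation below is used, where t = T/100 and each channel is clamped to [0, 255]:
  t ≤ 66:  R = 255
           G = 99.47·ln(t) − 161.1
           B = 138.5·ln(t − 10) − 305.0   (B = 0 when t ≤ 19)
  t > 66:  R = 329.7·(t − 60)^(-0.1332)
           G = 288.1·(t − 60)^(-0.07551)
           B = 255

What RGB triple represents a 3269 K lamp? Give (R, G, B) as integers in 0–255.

(255, 186, 127)

t = 3269/100 = 32.69; the t ≤ 66 branch applies.
R = 255 by definition for t ≤ 66.
G = 99.47·ln 32.69 − 161.1 = 99.47·3.4871 − 161.1 = 185.759.
B = 138.5·ln(32.69 − 10) − 305.0 = 138.5·ln 22.69 − 305.0 = 138.5·3.1219 − 305.0 = 127.387.
Rounded: (255, 186, 127).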